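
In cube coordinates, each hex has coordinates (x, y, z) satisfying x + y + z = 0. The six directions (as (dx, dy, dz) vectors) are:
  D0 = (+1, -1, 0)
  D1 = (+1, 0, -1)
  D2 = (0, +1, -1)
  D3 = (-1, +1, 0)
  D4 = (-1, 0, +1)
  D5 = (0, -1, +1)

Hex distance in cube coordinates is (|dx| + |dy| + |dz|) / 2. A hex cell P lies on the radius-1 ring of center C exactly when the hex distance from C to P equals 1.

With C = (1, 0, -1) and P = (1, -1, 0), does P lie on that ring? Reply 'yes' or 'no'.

|px - cx| = |1 - 1| = 0
|py - cy| = |-1 - 0| = 1
|pz - cz| = |0 - (-1)| = 1
distance = (0+1+1)/2 = 2/2 = 1
radius = 1; distance == radius -> yes

Answer: yes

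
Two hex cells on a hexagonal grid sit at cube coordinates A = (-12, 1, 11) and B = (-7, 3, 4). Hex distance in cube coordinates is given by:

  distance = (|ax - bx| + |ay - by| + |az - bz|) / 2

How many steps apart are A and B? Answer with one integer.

Answer: 7

Derivation:
|ax - bx| = |-12 - (-7)| = 5
|ay - by| = |1 - 3| = 2
|az - bz| = |11 - 4| = 7
distance = (5 + 2 + 7) / 2 = 14 / 2 = 7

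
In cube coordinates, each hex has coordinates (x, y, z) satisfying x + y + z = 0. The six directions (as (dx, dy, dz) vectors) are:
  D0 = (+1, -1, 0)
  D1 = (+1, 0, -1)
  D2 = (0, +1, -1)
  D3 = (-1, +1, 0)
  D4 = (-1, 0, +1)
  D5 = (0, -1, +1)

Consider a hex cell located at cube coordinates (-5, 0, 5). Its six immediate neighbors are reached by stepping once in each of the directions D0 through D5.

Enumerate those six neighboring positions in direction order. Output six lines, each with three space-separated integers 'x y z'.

Answer: -4 -1 5
-4 0 4
-5 1 4
-6 1 5
-6 0 6
-5 -1 6

Derivation:
Center: (-5, 0, 5). Add each direction:
  D0: (-5, 0, 5) + (1, -1, 0) = (-4, -1, 5)
  D1: (-5, 0, 5) + (1, 0, -1) = (-4, 0, 4)
  D2: (-5, 0, 5) + (0, 1, -1) = (-5, 1, 4)
  D3: (-5, 0, 5) + (-1, 1, 0) = (-6, 1, 5)
  D4: (-5, 0, 5) + (-1, 0, 1) = (-6, 0, 6)
  D5: (-5, 0, 5) + (0, -1, 1) = (-5, -1, 6)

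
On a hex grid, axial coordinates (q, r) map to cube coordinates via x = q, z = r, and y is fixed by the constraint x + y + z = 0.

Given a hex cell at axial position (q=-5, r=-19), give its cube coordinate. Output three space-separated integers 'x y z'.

x = q = -5
z = r = -19
y = -x - z = -(-5) - (-19) = 24

Answer: -5 24 -19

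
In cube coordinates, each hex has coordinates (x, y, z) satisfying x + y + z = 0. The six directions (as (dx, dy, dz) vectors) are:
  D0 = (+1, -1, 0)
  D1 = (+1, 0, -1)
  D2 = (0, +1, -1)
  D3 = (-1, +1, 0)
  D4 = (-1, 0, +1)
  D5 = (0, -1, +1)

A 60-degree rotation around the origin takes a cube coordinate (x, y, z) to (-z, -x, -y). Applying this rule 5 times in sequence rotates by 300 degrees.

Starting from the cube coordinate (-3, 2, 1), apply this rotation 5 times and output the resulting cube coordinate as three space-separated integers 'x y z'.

Answer: -2 -1 3

Derivation:
Start: (-3, 2, 1)
Step 1: (-3, 2, 1) -> (-(1), -(-3), -(2)) = (-1, 3, -2)
Step 2: (-1, 3, -2) -> (-(-2), -(-1), -(3)) = (2, 1, -3)
Step 3: (2, 1, -3) -> (-(-3), -(2), -(1)) = (3, -2, -1)
Step 4: (3, -2, -1) -> (-(-1), -(3), -(-2)) = (1, -3, 2)
Step 5: (1, -3, 2) -> (-(2), -(1), -(-3)) = (-2, -1, 3)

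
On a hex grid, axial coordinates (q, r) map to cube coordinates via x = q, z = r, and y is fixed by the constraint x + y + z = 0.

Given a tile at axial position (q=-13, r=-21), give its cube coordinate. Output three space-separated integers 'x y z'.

Answer: -13 34 -21

Derivation:
x = q = -13
z = r = -21
y = -x - z = -(-13) - (-21) = 34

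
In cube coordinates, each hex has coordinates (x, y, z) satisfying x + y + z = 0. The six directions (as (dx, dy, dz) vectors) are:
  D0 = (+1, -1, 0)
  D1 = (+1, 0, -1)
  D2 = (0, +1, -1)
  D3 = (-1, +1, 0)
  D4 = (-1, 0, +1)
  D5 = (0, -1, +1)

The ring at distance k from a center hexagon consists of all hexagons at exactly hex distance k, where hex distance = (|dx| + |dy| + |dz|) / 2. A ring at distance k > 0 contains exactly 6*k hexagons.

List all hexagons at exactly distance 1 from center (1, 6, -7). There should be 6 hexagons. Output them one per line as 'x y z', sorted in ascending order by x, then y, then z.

Walk ring at distance 1 from (1, 6, -7):
Start at center + D4*1 = (0, 6, -6)
  hex 0: (0, 6, -6)
  hex 1: (1, 5, -6)
  hex 2: (2, 5, -7)
  hex 3: (2, 6, -8)
  hex 4: (1, 7, -8)
  hex 5: (0, 7, -7)
Sorted: 6 hexes.

Answer: 0 6 -6
0 7 -7
1 5 -6
1 7 -8
2 5 -7
2 6 -8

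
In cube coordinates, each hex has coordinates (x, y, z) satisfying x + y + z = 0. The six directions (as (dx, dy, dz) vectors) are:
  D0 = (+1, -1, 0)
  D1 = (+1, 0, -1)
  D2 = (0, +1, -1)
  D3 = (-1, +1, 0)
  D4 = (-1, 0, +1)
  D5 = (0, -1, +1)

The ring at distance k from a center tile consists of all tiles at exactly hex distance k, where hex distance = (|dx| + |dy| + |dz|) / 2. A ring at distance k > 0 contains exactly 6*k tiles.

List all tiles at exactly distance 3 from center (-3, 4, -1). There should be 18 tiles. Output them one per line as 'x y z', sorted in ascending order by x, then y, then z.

Walk ring at distance 3 from (-3, 4, -1):
Start at center + D4*3 = (-6, 4, 2)
  hex 0: (-6, 4, 2)
  hex 1: (-5, 3, 2)
  hex 2: (-4, 2, 2)
  hex 3: (-3, 1, 2)
  hex 4: (-2, 1, 1)
  hex 5: (-1, 1, 0)
  hex 6: (0, 1, -1)
  hex 7: (0, 2, -2)
  hex 8: (0, 3, -3)
  hex 9: (0, 4, -4)
  hex 10: (-1, 5, -4)
  hex 11: (-2, 6, -4)
  hex 12: (-3, 7, -4)
  hex 13: (-4, 7, -3)
  hex 14: (-5, 7, -2)
  hex 15: (-6, 7, -1)
  hex 16: (-6, 6, 0)
  hex 17: (-6, 5, 1)
Sorted: 18 hexes.

Answer: -6 4 2
-6 5 1
-6 6 0
-6 7 -1
-5 3 2
-5 7 -2
-4 2 2
-4 7 -3
-3 1 2
-3 7 -4
-2 1 1
-2 6 -4
-1 1 0
-1 5 -4
0 1 -1
0 2 -2
0 3 -3
0 4 -4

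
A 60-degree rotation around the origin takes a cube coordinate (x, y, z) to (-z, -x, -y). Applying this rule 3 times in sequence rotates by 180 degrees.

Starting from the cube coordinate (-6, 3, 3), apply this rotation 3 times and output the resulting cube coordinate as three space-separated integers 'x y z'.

Start: (-6, 3, 3)
Step 1: (-6, 3, 3) -> (-(3), -(-6), -(3)) = (-3, 6, -3)
Step 2: (-3, 6, -3) -> (-(-3), -(-3), -(6)) = (3, 3, -6)
Step 3: (3, 3, -6) -> (-(-6), -(3), -(3)) = (6, -3, -3)

Answer: 6 -3 -3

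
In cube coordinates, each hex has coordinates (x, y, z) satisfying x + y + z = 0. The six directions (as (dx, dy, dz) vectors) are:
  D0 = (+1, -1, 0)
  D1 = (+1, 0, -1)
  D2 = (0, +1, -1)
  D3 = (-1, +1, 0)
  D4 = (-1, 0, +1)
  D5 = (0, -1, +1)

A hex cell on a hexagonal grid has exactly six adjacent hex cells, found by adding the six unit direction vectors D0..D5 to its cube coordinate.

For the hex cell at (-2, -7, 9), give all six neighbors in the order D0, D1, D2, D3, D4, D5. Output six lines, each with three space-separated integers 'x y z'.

Center: (-2, -7, 9). Add each direction:
  D0: (-2, -7, 9) + (1, -1, 0) = (-1, -8, 9)
  D1: (-2, -7, 9) + (1, 0, -1) = (-1, -7, 8)
  D2: (-2, -7, 9) + (0, 1, -1) = (-2, -6, 8)
  D3: (-2, -7, 9) + (-1, 1, 0) = (-3, -6, 9)
  D4: (-2, -7, 9) + (-1, 0, 1) = (-3, -7, 10)
  D5: (-2, -7, 9) + (0, -1, 1) = (-2, -8, 10)

Answer: -1 -8 9
-1 -7 8
-2 -6 8
-3 -6 9
-3 -7 10
-2 -8 10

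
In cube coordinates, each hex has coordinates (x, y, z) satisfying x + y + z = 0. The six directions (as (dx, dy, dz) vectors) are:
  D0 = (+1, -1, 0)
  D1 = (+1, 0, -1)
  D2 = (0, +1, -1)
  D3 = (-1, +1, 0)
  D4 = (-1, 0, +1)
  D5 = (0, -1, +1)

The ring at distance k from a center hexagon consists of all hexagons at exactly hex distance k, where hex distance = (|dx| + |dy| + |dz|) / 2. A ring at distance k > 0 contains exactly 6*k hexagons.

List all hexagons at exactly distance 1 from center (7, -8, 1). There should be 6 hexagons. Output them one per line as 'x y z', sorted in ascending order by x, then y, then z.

Walk ring at distance 1 from (7, -8, 1):
Start at center + D4*1 = (6, -8, 2)
  hex 0: (6, -8, 2)
  hex 1: (7, -9, 2)
  hex 2: (8, -9, 1)
  hex 3: (8, -8, 0)
  hex 4: (7, -7, 0)
  hex 5: (6, -7, 1)
Sorted: 6 hexes.

Answer: 6 -8 2
6 -7 1
7 -9 2
7 -7 0
8 -9 1
8 -8 0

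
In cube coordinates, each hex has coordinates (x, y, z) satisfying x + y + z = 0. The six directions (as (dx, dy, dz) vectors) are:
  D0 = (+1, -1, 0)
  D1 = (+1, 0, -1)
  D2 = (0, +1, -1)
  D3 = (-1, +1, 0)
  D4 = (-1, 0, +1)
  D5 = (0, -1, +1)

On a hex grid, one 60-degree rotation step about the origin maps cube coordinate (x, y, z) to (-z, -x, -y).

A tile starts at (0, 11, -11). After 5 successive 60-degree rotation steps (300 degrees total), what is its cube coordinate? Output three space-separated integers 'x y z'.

Start: (0, 11, -11)
Step 1: (0, 11, -11) -> (-(-11), -(0), -(11)) = (11, 0, -11)
Step 2: (11, 0, -11) -> (-(-11), -(11), -(0)) = (11, -11, 0)
Step 3: (11, -11, 0) -> (-(0), -(11), -(-11)) = (0, -11, 11)
Step 4: (0, -11, 11) -> (-(11), -(0), -(-11)) = (-11, 0, 11)
Step 5: (-11, 0, 11) -> (-(11), -(-11), -(0)) = (-11, 11, 0)

Answer: -11 11 0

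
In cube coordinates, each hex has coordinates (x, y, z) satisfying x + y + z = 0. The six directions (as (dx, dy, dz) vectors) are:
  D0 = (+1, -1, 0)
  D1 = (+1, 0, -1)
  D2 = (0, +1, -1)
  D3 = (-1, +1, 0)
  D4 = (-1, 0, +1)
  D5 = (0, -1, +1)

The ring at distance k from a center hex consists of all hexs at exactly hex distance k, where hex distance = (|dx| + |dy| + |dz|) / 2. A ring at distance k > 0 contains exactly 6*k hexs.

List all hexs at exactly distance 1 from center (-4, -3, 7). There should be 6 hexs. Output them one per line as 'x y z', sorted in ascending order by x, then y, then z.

Answer: -5 -3 8
-5 -2 7
-4 -4 8
-4 -2 6
-3 -4 7
-3 -3 6

Derivation:
Walk ring at distance 1 from (-4, -3, 7):
Start at center + D4*1 = (-5, -3, 8)
  hex 0: (-5, -3, 8)
  hex 1: (-4, -4, 8)
  hex 2: (-3, -4, 7)
  hex 3: (-3, -3, 6)
  hex 4: (-4, -2, 6)
  hex 5: (-5, -2, 7)
Sorted: 6 hexes.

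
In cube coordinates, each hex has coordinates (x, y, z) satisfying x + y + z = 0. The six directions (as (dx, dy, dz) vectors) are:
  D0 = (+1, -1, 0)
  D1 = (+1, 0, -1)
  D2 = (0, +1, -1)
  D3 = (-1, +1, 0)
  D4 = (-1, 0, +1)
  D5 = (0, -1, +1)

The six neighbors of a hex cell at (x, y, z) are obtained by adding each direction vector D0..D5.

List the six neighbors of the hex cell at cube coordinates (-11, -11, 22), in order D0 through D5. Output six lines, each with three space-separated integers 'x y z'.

Answer: -10 -12 22
-10 -11 21
-11 -10 21
-12 -10 22
-12 -11 23
-11 -12 23

Derivation:
Center: (-11, -11, 22). Add each direction:
  D0: (-11, -11, 22) + (1, -1, 0) = (-10, -12, 22)
  D1: (-11, -11, 22) + (1, 0, -1) = (-10, -11, 21)
  D2: (-11, -11, 22) + (0, 1, -1) = (-11, -10, 21)
  D3: (-11, -11, 22) + (-1, 1, 0) = (-12, -10, 22)
  D4: (-11, -11, 22) + (-1, 0, 1) = (-12, -11, 23)
  D5: (-11, -11, 22) + (0, -1, 1) = (-11, -12, 23)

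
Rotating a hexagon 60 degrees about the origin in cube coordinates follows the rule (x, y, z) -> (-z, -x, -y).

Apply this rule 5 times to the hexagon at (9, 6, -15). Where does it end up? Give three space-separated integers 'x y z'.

Start: (9, 6, -15)
Step 1: (9, 6, -15) -> (-(-15), -(9), -(6)) = (15, -9, -6)
Step 2: (15, -9, -6) -> (-(-6), -(15), -(-9)) = (6, -15, 9)
Step 3: (6, -15, 9) -> (-(9), -(6), -(-15)) = (-9, -6, 15)
Step 4: (-9, -6, 15) -> (-(15), -(-9), -(-6)) = (-15, 9, 6)
Step 5: (-15, 9, 6) -> (-(6), -(-15), -(9)) = (-6, 15, -9)

Answer: -6 15 -9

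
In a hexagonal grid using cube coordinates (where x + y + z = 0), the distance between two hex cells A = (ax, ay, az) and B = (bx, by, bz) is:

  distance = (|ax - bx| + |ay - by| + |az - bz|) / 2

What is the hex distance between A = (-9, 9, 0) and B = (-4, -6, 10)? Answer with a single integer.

Answer: 15

Derivation:
|ax - bx| = |-9 - (-4)| = 5
|ay - by| = |9 - (-6)| = 15
|az - bz| = |0 - 10| = 10
distance = (5 + 15 + 10) / 2 = 30 / 2 = 15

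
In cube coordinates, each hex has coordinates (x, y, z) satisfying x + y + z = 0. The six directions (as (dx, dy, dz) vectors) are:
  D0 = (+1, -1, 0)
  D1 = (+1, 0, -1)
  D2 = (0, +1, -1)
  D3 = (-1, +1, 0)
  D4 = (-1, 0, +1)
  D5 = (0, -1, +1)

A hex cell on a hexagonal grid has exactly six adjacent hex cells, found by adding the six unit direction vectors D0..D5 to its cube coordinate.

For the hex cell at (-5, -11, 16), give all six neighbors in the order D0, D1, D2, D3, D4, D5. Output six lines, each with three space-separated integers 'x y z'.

Answer: -4 -12 16
-4 -11 15
-5 -10 15
-6 -10 16
-6 -11 17
-5 -12 17

Derivation:
Center: (-5, -11, 16). Add each direction:
  D0: (-5, -11, 16) + (1, -1, 0) = (-4, -12, 16)
  D1: (-5, -11, 16) + (1, 0, -1) = (-4, -11, 15)
  D2: (-5, -11, 16) + (0, 1, -1) = (-5, -10, 15)
  D3: (-5, -11, 16) + (-1, 1, 0) = (-6, -10, 16)
  D4: (-5, -11, 16) + (-1, 0, 1) = (-6, -11, 17)
  D5: (-5, -11, 16) + (0, -1, 1) = (-5, -12, 17)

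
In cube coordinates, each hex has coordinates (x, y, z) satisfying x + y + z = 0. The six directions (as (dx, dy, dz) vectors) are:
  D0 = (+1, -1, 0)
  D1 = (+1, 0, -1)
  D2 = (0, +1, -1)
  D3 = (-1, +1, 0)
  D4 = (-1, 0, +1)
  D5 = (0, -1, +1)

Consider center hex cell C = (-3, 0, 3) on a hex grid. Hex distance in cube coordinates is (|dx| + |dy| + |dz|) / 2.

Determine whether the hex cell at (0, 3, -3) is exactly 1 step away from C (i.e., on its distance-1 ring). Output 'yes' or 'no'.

Answer: no

Derivation:
|px - cx| = |0 - (-3)| = 3
|py - cy| = |3 - 0| = 3
|pz - cz| = |-3 - 3| = 6
distance = (3+3+6)/2 = 12/2 = 6
radius = 1; distance != radius -> no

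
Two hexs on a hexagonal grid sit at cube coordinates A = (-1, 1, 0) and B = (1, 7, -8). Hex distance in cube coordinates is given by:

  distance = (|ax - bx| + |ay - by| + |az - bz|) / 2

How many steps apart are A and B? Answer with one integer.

|ax - bx| = |-1 - 1| = 2
|ay - by| = |1 - 7| = 6
|az - bz| = |0 - (-8)| = 8
distance = (2 + 6 + 8) / 2 = 16 / 2 = 8

Answer: 8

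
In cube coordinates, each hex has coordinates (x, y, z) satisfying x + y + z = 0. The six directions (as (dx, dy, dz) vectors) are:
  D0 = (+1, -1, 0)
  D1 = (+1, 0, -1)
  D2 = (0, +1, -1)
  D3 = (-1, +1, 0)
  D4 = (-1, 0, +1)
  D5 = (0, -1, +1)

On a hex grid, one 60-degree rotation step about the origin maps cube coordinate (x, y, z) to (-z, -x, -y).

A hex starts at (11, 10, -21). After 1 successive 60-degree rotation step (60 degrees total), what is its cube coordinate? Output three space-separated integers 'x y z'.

Start: (11, 10, -21)
Step 1: (11, 10, -21) -> (-(-21), -(11), -(10)) = (21, -11, -10)

Answer: 21 -11 -10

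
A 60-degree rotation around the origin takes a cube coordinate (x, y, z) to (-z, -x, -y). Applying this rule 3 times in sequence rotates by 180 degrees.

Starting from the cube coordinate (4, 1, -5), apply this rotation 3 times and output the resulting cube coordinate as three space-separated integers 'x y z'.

Answer: -4 -1 5

Derivation:
Start: (4, 1, -5)
Step 1: (4, 1, -5) -> (-(-5), -(4), -(1)) = (5, -4, -1)
Step 2: (5, -4, -1) -> (-(-1), -(5), -(-4)) = (1, -5, 4)
Step 3: (1, -5, 4) -> (-(4), -(1), -(-5)) = (-4, -1, 5)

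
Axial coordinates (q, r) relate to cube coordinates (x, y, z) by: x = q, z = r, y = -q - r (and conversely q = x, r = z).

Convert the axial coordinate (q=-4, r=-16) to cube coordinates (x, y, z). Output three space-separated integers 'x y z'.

Answer: -4 20 -16

Derivation:
x = q = -4
z = r = -16
y = -x - z = -(-4) - (-16) = 20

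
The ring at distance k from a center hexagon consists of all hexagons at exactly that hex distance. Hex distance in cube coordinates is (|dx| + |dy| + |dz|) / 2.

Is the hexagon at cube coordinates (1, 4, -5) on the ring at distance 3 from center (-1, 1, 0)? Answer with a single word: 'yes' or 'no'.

Answer: no

Derivation:
|px - cx| = |1 - (-1)| = 2
|py - cy| = |4 - 1| = 3
|pz - cz| = |-5 - 0| = 5
distance = (2+3+5)/2 = 10/2 = 5
radius = 3; distance != radius -> no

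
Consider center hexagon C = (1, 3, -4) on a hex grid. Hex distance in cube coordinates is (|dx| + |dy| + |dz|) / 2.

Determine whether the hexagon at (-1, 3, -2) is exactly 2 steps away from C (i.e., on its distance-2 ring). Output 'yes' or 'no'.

Answer: yes

Derivation:
|px - cx| = |-1 - 1| = 2
|py - cy| = |3 - 3| = 0
|pz - cz| = |-2 - (-4)| = 2
distance = (2+0+2)/2 = 4/2 = 2
radius = 2; distance == radius -> yes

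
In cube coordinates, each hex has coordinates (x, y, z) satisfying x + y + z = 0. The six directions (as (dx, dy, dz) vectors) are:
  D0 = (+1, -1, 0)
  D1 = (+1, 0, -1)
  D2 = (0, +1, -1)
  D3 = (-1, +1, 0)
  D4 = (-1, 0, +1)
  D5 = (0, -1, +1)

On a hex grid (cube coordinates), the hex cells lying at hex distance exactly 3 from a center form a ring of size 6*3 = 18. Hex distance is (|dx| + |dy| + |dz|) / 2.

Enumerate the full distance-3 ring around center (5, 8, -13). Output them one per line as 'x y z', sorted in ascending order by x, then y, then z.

Walk ring at distance 3 from (5, 8, -13):
Start at center + D4*3 = (2, 8, -10)
  hex 0: (2, 8, -10)
  hex 1: (3, 7, -10)
  hex 2: (4, 6, -10)
  hex 3: (5, 5, -10)
  hex 4: (6, 5, -11)
  hex 5: (7, 5, -12)
  hex 6: (8, 5, -13)
  hex 7: (8, 6, -14)
  hex 8: (8, 7, -15)
  hex 9: (8, 8, -16)
  hex 10: (7, 9, -16)
  hex 11: (6, 10, -16)
  hex 12: (5, 11, -16)
  hex 13: (4, 11, -15)
  hex 14: (3, 11, -14)
  hex 15: (2, 11, -13)
  hex 16: (2, 10, -12)
  hex 17: (2, 9, -11)
Sorted: 18 hexes.

Answer: 2 8 -10
2 9 -11
2 10 -12
2 11 -13
3 7 -10
3 11 -14
4 6 -10
4 11 -15
5 5 -10
5 11 -16
6 5 -11
6 10 -16
7 5 -12
7 9 -16
8 5 -13
8 6 -14
8 7 -15
8 8 -16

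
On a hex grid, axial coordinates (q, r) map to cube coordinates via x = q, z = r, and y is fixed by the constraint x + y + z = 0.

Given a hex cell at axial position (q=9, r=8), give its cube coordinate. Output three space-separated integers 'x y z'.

Answer: 9 -17 8

Derivation:
x = q = 9
z = r = 8
y = -x - z = -(9) - (8) = -17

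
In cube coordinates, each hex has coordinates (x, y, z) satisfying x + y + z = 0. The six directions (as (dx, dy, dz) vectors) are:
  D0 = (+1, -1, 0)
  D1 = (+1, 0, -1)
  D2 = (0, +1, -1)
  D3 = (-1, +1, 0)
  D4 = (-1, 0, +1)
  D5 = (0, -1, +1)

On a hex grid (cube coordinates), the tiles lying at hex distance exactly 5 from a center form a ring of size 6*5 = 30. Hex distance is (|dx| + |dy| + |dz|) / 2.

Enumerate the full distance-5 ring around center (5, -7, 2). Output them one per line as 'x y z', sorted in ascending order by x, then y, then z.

Walk ring at distance 5 from (5, -7, 2):
Start at center + D4*5 = (0, -7, 7)
  hex 0: (0, -7, 7)
  hex 1: (1, -8, 7)
  hex 2: (2, -9, 7)
  hex 3: (3, -10, 7)
  hex 4: (4, -11, 7)
  hex 5: (5, -12, 7)
  hex 6: (6, -12, 6)
  hex 7: (7, -12, 5)
  hex 8: (8, -12, 4)
  hex 9: (9, -12, 3)
  hex 10: (10, -12, 2)
  hex 11: (10, -11, 1)
  hex 12: (10, -10, 0)
  hex 13: (10, -9, -1)
  hex 14: (10, -8, -2)
  hex 15: (10, -7, -3)
  hex 16: (9, -6, -3)
  hex 17: (8, -5, -3)
  hex 18: (7, -4, -3)
  hex 19: (6, -3, -3)
  hex 20: (5, -2, -3)
  hex 21: (4, -2, -2)
  hex 22: (3, -2, -1)
  hex 23: (2, -2, 0)
  hex 24: (1, -2, 1)
  hex 25: (0, -2, 2)
  hex 26: (0, -3, 3)
  hex 27: (0, -4, 4)
  hex 28: (0, -5, 5)
  hex 29: (0, -6, 6)
Sorted: 30 hexes.

Answer: 0 -7 7
0 -6 6
0 -5 5
0 -4 4
0 -3 3
0 -2 2
1 -8 7
1 -2 1
2 -9 7
2 -2 0
3 -10 7
3 -2 -1
4 -11 7
4 -2 -2
5 -12 7
5 -2 -3
6 -12 6
6 -3 -3
7 -12 5
7 -4 -3
8 -12 4
8 -5 -3
9 -12 3
9 -6 -3
10 -12 2
10 -11 1
10 -10 0
10 -9 -1
10 -8 -2
10 -7 -3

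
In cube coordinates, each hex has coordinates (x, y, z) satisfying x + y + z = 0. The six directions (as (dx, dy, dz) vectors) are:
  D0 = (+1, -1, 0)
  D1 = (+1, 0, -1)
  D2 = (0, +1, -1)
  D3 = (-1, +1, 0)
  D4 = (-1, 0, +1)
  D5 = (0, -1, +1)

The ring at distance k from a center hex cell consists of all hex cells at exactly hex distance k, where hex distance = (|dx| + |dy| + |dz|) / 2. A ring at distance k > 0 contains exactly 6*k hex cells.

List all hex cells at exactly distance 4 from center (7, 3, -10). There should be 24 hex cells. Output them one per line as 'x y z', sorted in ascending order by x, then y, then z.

Answer: 3 3 -6
3 4 -7
3 5 -8
3 6 -9
3 7 -10
4 2 -6
4 7 -11
5 1 -6
5 7 -12
6 0 -6
6 7 -13
7 -1 -6
7 7 -14
8 -1 -7
8 6 -14
9 -1 -8
9 5 -14
10 -1 -9
10 4 -14
11 -1 -10
11 0 -11
11 1 -12
11 2 -13
11 3 -14

Derivation:
Walk ring at distance 4 from (7, 3, -10):
Start at center + D4*4 = (3, 3, -6)
  hex 0: (3, 3, -6)
  hex 1: (4, 2, -6)
  hex 2: (5, 1, -6)
  hex 3: (6, 0, -6)
  hex 4: (7, -1, -6)
  hex 5: (8, -1, -7)
  hex 6: (9, -1, -8)
  hex 7: (10, -1, -9)
  hex 8: (11, -1, -10)
  hex 9: (11, 0, -11)
  hex 10: (11, 1, -12)
  hex 11: (11, 2, -13)
  hex 12: (11, 3, -14)
  hex 13: (10, 4, -14)
  hex 14: (9, 5, -14)
  hex 15: (8, 6, -14)
  hex 16: (7, 7, -14)
  hex 17: (6, 7, -13)
  hex 18: (5, 7, -12)
  hex 19: (4, 7, -11)
  hex 20: (3, 7, -10)
  hex 21: (3, 6, -9)
  hex 22: (3, 5, -8)
  hex 23: (3, 4, -7)
Sorted: 24 hexes.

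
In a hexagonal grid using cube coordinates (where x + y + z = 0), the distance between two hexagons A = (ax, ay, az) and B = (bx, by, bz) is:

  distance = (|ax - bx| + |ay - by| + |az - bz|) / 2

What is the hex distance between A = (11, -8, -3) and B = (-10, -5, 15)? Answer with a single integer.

Answer: 21

Derivation:
|ax - bx| = |11 - (-10)| = 21
|ay - by| = |-8 - (-5)| = 3
|az - bz| = |-3 - 15| = 18
distance = (21 + 3 + 18) / 2 = 42 / 2 = 21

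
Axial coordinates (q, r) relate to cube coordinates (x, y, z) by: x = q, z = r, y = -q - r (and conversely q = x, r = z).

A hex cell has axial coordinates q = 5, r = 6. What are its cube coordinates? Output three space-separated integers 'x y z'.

x = q = 5
z = r = 6
y = -x - z = -(5) - (6) = -11

Answer: 5 -11 6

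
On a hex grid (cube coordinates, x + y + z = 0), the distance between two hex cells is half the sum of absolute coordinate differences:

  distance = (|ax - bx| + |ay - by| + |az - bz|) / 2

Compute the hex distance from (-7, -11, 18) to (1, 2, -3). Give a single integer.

|ax - bx| = |-7 - 1| = 8
|ay - by| = |-11 - 2| = 13
|az - bz| = |18 - (-3)| = 21
distance = (8 + 13 + 21) / 2 = 42 / 2 = 21

Answer: 21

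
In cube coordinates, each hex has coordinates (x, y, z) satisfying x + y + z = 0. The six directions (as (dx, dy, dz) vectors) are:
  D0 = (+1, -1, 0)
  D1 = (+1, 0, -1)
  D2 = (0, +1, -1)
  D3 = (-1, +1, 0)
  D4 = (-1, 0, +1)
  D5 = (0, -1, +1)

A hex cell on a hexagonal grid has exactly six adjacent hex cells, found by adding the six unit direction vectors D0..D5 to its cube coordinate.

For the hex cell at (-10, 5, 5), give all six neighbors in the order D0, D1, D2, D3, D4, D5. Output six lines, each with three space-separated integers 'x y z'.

Answer: -9 4 5
-9 5 4
-10 6 4
-11 6 5
-11 5 6
-10 4 6

Derivation:
Center: (-10, 5, 5). Add each direction:
  D0: (-10, 5, 5) + (1, -1, 0) = (-9, 4, 5)
  D1: (-10, 5, 5) + (1, 0, -1) = (-9, 5, 4)
  D2: (-10, 5, 5) + (0, 1, -1) = (-10, 6, 4)
  D3: (-10, 5, 5) + (-1, 1, 0) = (-11, 6, 5)
  D4: (-10, 5, 5) + (-1, 0, 1) = (-11, 5, 6)
  D5: (-10, 5, 5) + (0, -1, 1) = (-10, 4, 6)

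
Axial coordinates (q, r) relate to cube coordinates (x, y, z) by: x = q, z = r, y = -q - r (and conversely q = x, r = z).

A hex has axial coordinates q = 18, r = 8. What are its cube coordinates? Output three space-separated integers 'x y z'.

Answer: 18 -26 8

Derivation:
x = q = 18
z = r = 8
y = -x - z = -(18) - (8) = -26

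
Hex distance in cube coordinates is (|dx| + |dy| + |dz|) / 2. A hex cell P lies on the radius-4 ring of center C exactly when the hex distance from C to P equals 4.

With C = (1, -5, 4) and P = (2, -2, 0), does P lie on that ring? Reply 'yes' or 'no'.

Answer: yes

Derivation:
|px - cx| = |2 - 1| = 1
|py - cy| = |-2 - (-5)| = 3
|pz - cz| = |0 - 4| = 4
distance = (1+3+4)/2 = 8/2 = 4
radius = 4; distance == radius -> yes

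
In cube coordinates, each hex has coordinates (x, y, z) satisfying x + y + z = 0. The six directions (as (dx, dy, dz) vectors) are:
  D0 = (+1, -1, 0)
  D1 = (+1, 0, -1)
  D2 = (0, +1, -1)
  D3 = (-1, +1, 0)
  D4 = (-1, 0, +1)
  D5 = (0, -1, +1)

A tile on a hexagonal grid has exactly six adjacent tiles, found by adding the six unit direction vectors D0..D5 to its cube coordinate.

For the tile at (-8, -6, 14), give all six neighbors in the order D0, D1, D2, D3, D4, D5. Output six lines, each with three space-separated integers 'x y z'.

Center: (-8, -6, 14). Add each direction:
  D0: (-8, -6, 14) + (1, -1, 0) = (-7, -7, 14)
  D1: (-8, -6, 14) + (1, 0, -1) = (-7, -6, 13)
  D2: (-8, -6, 14) + (0, 1, -1) = (-8, -5, 13)
  D3: (-8, -6, 14) + (-1, 1, 0) = (-9, -5, 14)
  D4: (-8, -6, 14) + (-1, 0, 1) = (-9, -6, 15)
  D5: (-8, -6, 14) + (0, -1, 1) = (-8, -7, 15)

Answer: -7 -7 14
-7 -6 13
-8 -5 13
-9 -5 14
-9 -6 15
-8 -7 15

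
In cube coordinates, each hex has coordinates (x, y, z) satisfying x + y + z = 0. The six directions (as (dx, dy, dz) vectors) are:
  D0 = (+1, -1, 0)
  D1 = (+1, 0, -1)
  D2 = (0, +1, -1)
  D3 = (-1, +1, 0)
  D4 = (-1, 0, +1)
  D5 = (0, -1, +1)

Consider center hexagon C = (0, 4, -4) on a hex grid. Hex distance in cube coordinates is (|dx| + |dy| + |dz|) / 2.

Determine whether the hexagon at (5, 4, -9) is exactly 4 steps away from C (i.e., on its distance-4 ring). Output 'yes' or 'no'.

Answer: no

Derivation:
|px - cx| = |5 - 0| = 5
|py - cy| = |4 - 4| = 0
|pz - cz| = |-9 - (-4)| = 5
distance = (5+0+5)/2 = 10/2 = 5
radius = 4; distance != radius -> no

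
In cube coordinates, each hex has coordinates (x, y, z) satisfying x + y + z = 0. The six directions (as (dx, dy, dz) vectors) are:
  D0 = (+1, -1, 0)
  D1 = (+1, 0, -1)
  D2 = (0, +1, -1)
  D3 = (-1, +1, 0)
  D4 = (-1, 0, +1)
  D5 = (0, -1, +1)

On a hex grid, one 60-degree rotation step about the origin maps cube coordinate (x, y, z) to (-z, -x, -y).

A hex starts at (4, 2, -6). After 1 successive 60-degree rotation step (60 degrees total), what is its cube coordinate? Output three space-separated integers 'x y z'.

Answer: 6 -4 -2

Derivation:
Start: (4, 2, -6)
Step 1: (4, 2, -6) -> (-(-6), -(4), -(2)) = (6, -4, -2)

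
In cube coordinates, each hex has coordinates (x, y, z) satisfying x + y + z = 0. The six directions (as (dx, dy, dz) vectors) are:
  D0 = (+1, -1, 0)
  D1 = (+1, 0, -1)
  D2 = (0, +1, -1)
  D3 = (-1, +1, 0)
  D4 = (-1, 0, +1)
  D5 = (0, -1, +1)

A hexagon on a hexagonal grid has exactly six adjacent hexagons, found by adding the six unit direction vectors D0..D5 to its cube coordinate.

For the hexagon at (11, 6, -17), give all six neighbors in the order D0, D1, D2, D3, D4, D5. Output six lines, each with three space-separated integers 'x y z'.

Center: (11, 6, -17). Add each direction:
  D0: (11, 6, -17) + (1, -1, 0) = (12, 5, -17)
  D1: (11, 6, -17) + (1, 0, -1) = (12, 6, -18)
  D2: (11, 6, -17) + (0, 1, -1) = (11, 7, -18)
  D3: (11, 6, -17) + (-1, 1, 0) = (10, 7, -17)
  D4: (11, 6, -17) + (-1, 0, 1) = (10, 6, -16)
  D5: (11, 6, -17) + (0, -1, 1) = (11, 5, -16)

Answer: 12 5 -17
12 6 -18
11 7 -18
10 7 -17
10 6 -16
11 5 -16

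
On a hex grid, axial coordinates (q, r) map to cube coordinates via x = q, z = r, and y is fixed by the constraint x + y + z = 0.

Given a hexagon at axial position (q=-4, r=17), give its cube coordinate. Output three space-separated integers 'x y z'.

Answer: -4 -13 17

Derivation:
x = q = -4
z = r = 17
y = -x - z = -(-4) - (17) = -13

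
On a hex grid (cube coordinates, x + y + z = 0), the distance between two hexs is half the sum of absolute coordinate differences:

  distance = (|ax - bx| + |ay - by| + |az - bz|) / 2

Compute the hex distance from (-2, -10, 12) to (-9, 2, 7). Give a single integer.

Answer: 12

Derivation:
|ax - bx| = |-2 - (-9)| = 7
|ay - by| = |-10 - 2| = 12
|az - bz| = |12 - 7| = 5
distance = (7 + 12 + 5) / 2 = 24 / 2 = 12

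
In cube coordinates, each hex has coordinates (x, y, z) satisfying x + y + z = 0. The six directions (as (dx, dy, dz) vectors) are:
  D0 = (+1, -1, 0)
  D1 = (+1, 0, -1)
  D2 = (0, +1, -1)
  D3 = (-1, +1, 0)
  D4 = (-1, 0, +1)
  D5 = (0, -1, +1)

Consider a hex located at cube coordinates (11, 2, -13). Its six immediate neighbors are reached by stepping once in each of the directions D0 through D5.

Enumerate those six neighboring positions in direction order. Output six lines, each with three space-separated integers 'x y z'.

Answer: 12 1 -13
12 2 -14
11 3 -14
10 3 -13
10 2 -12
11 1 -12

Derivation:
Center: (11, 2, -13). Add each direction:
  D0: (11, 2, -13) + (1, -1, 0) = (12, 1, -13)
  D1: (11, 2, -13) + (1, 0, -1) = (12, 2, -14)
  D2: (11, 2, -13) + (0, 1, -1) = (11, 3, -14)
  D3: (11, 2, -13) + (-1, 1, 0) = (10, 3, -13)
  D4: (11, 2, -13) + (-1, 0, 1) = (10, 2, -12)
  D5: (11, 2, -13) + (0, -1, 1) = (11, 1, -12)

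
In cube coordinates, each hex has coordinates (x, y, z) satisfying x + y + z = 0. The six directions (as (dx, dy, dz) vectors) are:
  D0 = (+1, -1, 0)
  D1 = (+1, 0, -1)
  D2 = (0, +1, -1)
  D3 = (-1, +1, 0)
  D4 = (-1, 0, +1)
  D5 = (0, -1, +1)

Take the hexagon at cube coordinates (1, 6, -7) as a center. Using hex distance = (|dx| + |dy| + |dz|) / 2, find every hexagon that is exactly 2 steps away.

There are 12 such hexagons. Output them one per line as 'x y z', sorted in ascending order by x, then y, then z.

Answer: -1 6 -5
-1 7 -6
-1 8 -7
0 5 -5
0 8 -8
1 4 -5
1 8 -9
2 4 -6
2 7 -9
3 4 -7
3 5 -8
3 6 -9

Derivation:
Walk ring at distance 2 from (1, 6, -7):
Start at center + D4*2 = (-1, 6, -5)
  hex 0: (-1, 6, -5)
  hex 1: (0, 5, -5)
  hex 2: (1, 4, -5)
  hex 3: (2, 4, -6)
  hex 4: (3, 4, -7)
  hex 5: (3, 5, -8)
  hex 6: (3, 6, -9)
  hex 7: (2, 7, -9)
  hex 8: (1, 8, -9)
  hex 9: (0, 8, -8)
  hex 10: (-1, 8, -7)
  hex 11: (-1, 7, -6)
Sorted: 12 hexes.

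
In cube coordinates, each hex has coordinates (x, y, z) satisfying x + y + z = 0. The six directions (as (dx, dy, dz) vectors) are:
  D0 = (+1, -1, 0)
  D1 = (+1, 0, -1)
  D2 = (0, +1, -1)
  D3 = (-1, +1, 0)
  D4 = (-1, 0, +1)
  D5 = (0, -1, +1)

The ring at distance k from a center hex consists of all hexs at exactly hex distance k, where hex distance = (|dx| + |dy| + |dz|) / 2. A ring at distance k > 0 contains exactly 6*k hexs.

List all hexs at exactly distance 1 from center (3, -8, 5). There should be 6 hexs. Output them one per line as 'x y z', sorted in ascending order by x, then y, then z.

Answer: 2 -8 6
2 -7 5
3 -9 6
3 -7 4
4 -9 5
4 -8 4

Derivation:
Walk ring at distance 1 from (3, -8, 5):
Start at center + D4*1 = (2, -8, 6)
  hex 0: (2, -8, 6)
  hex 1: (3, -9, 6)
  hex 2: (4, -9, 5)
  hex 3: (4, -8, 4)
  hex 4: (3, -7, 4)
  hex 5: (2, -7, 5)
Sorted: 6 hexes.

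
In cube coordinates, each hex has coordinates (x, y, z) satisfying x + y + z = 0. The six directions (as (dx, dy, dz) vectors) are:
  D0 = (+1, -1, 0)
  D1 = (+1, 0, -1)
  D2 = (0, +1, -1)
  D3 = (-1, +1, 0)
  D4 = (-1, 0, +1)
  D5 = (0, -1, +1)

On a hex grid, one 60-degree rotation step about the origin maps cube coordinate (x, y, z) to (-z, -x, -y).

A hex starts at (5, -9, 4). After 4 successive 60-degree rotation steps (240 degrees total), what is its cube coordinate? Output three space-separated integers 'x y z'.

Start: (5, -9, 4)
Step 1: (5, -9, 4) -> (-(4), -(5), -(-9)) = (-4, -5, 9)
Step 2: (-4, -5, 9) -> (-(9), -(-4), -(-5)) = (-9, 4, 5)
Step 3: (-9, 4, 5) -> (-(5), -(-9), -(4)) = (-5, 9, -4)
Step 4: (-5, 9, -4) -> (-(-4), -(-5), -(9)) = (4, 5, -9)

Answer: 4 5 -9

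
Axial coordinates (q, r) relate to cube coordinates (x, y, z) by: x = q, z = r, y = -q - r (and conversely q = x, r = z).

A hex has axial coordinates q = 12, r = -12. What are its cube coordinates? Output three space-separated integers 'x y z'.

x = q = 12
z = r = -12
y = -x - z = -(12) - (-12) = 0

Answer: 12 0 -12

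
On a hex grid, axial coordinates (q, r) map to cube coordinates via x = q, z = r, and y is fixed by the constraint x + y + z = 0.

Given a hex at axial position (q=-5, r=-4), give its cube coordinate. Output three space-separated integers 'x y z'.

x = q = -5
z = r = -4
y = -x - z = -(-5) - (-4) = 9

Answer: -5 9 -4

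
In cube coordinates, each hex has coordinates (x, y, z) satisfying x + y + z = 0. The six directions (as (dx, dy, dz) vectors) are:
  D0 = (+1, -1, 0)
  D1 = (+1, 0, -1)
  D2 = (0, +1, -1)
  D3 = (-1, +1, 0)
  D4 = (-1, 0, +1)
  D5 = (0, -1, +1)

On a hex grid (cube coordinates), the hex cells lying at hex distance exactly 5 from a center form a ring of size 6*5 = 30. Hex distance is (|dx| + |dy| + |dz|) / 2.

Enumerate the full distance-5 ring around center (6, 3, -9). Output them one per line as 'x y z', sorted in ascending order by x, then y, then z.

Walk ring at distance 5 from (6, 3, -9):
Start at center + D4*5 = (1, 3, -4)
  hex 0: (1, 3, -4)
  hex 1: (2, 2, -4)
  hex 2: (3, 1, -4)
  hex 3: (4, 0, -4)
  hex 4: (5, -1, -4)
  hex 5: (6, -2, -4)
  hex 6: (7, -2, -5)
  hex 7: (8, -2, -6)
  hex 8: (9, -2, -7)
  hex 9: (10, -2, -8)
  hex 10: (11, -2, -9)
  hex 11: (11, -1, -10)
  hex 12: (11, 0, -11)
  hex 13: (11, 1, -12)
  hex 14: (11, 2, -13)
  hex 15: (11, 3, -14)
  hex 16: (10, 4, -14)
  hex 17: (9, 5, -14)
  hex 18: (8, 6, -14)
  hex 19: (7, 7, -14)
  hex 20: (6, 8, -14)
  hex 21: (5, 8, -13)
  hex 22: (4, 8, -12)
  hex 23: (3, 8, -11)
  hex 24: (2, 8, -10)
  hex 25: (1, 8, -9)
  hex 26: (1, 7, -8)
  hex 27: (1, 6, -7)
  hex 28: (1, 5, -6)
  hex 29: (1, 4, -5)
Sorted: 30 hexes.

Answer: 1 3 -4
1 4 -5
1 5 -6
1 6 -7
1 7 -8
1 8 -9
2 2 -4
2 8 -10
3 1 -4
3 8 -11
4 0 -4
4 8 -12
5 -1 -4
5 8 -13
6 -2 -4
6 8 -14
7 -2 -5
7 7 -14
8 -2 -6
8 6 -14
9 -2 -7
9 5 -14
10 -2 -8
10 4 -14
11 -2 -9
11 -1 -10
11 0 -11
11 1 -12
11 2 -13
11 3 -14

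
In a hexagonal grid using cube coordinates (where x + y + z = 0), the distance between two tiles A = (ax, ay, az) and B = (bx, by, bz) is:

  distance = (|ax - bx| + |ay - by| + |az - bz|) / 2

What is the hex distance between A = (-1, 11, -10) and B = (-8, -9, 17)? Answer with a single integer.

Answer: 27

Derivation:
|ax - bx| = |-1 - (-8)| = 7
|ay - by| = |11 - (-9)| = 20
|az - bz| = |-10 - 17| = 27
distance = (7 + 20 + 27) / 2 = 54 / 2 = 27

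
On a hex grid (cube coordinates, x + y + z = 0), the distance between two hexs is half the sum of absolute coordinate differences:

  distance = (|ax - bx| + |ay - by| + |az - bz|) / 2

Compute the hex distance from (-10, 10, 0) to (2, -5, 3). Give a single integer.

|ax - bx| = |-10 - 2| = 12
|ay - by| = |10 - (-5)| = 15
|az - bz| = |0 - 3| = 3
distance = (12 + 15 + 3) / 2 = 30 / 2 = 15

Answer: 15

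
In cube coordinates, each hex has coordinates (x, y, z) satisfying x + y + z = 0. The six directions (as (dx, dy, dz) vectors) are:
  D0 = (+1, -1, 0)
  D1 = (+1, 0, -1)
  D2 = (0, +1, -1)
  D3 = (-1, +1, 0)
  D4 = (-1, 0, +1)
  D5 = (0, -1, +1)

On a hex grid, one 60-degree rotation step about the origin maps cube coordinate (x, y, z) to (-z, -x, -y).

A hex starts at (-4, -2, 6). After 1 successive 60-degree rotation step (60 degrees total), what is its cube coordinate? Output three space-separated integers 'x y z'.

Answer: -6 4 2

Derivation:
Start: (-4, -2, 6)
Step 1: (-4, -2, 6) -> (-(6), -(-4), -(-2)) = (-6, 4, 2)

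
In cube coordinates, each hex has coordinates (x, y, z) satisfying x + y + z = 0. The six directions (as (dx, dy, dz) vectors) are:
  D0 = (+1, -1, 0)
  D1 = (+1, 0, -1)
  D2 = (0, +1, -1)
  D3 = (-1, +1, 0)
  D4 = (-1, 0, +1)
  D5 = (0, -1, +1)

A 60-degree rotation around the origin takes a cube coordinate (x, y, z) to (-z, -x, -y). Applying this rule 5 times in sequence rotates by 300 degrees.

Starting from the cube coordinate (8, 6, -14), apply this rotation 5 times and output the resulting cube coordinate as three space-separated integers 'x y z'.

Start: (8, 6, -14)
Step 1: (8, 6, -14) -> (-(-14), -(8), -(6)) = (14, -8, -6)
Step 2: (14, -8, -6) -> (-(-6), -(14), -(-8)) = (6, -14, 8)
Step 3: (6, -14, 8) -> (-(8), -(6), -(-14)) = (-8, -6, 14)
Step 4: (-8, -6, 14) -> (-(14), -(-8), -(-6)) = (-14, 8, 6)
Step 5: (-14, 8, 6) -> (-(6), -(-14), -(8)) = (-6, 14, -8)

Answer: -6 14 -8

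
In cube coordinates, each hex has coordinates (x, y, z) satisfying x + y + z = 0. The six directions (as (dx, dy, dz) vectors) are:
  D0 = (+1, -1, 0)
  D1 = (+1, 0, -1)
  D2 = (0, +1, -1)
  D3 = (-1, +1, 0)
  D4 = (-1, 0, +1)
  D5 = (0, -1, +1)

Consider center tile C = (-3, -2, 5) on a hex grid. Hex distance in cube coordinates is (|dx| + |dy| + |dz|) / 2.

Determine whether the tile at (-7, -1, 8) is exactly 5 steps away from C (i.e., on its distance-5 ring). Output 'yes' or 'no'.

Answer: no

Derivation:
|px - cx| = |-7 - (-3)| = 4
|py - cy| = |-1 - (-2)| = 1
|pz - cz| = |8 - 5| = 3
distance = (4+1+3)/2 = 8/2 = 4
radius = 5; distance != radius -> no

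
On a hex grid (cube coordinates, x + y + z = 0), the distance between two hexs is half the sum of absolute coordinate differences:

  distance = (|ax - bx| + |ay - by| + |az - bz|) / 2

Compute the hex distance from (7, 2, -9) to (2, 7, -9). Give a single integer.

Answer: 5

Derivation:
|ax - bx| = |7 - 2| = 5
|ay - by| = |2 - 7| = 5
|az - bz| = |-9 - (-9)| = 0
distance = (5 + 5 + 0) / 2 = 10 / 2 = 5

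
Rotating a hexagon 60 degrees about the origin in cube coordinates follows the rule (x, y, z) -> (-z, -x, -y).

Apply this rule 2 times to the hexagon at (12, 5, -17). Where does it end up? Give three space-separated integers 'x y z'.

Start: (12, 5, -17)
Step 1: (12, 5, -17) -> (-(-17), -(12), -(5)) = (17, -12, -5)
Step 2: (17, -12, -5) -> (-(-5), -(17), -(-12)) = (5, -17, 12)

Answer: 5 -17 12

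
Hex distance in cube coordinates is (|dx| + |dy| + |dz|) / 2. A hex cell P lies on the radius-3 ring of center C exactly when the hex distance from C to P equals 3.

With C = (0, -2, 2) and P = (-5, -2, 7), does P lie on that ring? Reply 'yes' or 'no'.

|px - cx| = |-5 - 0| = 5
|py - cy| = |-2 - (-2)| = 0
|pz - cz| = |7 - 2| = 5
distance = (5+0+5)/2 = 10/2 = 5
radius = 3; distance != radius -> no

Answer: no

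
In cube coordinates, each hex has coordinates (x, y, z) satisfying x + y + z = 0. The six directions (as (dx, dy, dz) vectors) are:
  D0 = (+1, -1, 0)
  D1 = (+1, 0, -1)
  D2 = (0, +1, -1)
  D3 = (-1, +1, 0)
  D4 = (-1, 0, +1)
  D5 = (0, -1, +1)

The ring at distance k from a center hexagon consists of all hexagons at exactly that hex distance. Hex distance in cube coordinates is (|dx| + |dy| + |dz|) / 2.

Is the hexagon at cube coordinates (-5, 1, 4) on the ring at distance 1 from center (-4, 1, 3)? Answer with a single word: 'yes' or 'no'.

|px - cx| = |-5 - (-4)| = 1
|py - cy| = |1 - 1| = 0
|pz - cz| = |4 - 3| = 1
distance = (1+0+1)/2 = 2/2 = 1
radius = 1; distance == radius -> yes

Answer: yes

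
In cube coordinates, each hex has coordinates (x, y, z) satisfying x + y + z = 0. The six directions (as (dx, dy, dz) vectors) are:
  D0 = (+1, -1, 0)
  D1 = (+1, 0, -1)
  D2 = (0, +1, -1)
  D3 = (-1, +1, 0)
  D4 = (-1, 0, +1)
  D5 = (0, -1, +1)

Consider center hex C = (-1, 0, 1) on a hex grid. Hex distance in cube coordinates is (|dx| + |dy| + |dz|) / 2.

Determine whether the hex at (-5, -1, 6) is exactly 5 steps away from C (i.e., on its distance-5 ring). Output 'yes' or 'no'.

|px - cx| = |-5 - (-1)| = 4
|py - cy| = |-1 - 0| = 1
|pz - cz| = |6 - 1| = 5
distance = (4+1+5)/2 = 10/2 = 5
radius = 5; distance == radius -> yes

Answer: yes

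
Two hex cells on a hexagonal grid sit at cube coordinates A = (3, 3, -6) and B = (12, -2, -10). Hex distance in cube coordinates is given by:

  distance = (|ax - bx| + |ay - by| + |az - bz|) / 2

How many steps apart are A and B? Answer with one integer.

|ax - bx| = |3 - 12| = 9
|ay - by| = |3 - (-2)| = 5
|az - bz| = |-6 - (-10)| = 4
distance = (9 + 5 + 4) / 2 = 18 / 2 = 9

Answer: 9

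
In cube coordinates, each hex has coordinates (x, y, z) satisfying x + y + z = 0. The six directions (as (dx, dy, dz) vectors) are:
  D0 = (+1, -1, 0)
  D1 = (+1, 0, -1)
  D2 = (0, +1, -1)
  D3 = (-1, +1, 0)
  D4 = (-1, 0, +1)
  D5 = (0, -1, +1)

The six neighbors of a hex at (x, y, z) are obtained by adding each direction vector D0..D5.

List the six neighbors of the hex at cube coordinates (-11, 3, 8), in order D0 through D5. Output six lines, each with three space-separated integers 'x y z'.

Answer: -10 2 8
-10 3 7
-11 4 7
-12 4 8
-12 3 9
-11 2 9

Derivation:
Center: (-11, 3, 8). Add each direction:
  D0: (-11, 3, 8) + (1, -1, 0) = (-10, 2, 8)
  D1: (-11, 3, 8) + (1, 0, -1) = (-10, 3, 7)
  D2: (-11, 3, 8) + (0, 1, -1) = (-11, 4, 7)
  D3: (-11, 3, 8) + (-1, 1, 0) = (-12, 4, 8)
  D4: (-11, 3, 8) + (-1, 0, 1) = (-12, 3, 9)
  D5: (-11, 3, 8) + (0, -1, 1) = (-11, 2, 9)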